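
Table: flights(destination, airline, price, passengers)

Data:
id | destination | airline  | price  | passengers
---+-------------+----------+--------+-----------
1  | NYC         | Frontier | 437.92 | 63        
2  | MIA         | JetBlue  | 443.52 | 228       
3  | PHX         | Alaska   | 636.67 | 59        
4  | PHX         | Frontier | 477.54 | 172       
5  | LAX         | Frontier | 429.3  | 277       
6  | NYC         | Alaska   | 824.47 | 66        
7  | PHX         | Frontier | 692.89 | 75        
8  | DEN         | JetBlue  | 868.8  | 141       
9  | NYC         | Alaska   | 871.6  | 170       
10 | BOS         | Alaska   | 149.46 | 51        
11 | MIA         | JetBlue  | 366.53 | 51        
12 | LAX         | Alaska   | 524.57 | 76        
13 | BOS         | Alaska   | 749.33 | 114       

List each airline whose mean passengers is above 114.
SELECT airline, AVG(passengers)
FROM flights
GROUP BY airline
HAVING AVG(passengers) > 114

Result:
  Frontier: avg=146.75
  JetBlue: avg=140.00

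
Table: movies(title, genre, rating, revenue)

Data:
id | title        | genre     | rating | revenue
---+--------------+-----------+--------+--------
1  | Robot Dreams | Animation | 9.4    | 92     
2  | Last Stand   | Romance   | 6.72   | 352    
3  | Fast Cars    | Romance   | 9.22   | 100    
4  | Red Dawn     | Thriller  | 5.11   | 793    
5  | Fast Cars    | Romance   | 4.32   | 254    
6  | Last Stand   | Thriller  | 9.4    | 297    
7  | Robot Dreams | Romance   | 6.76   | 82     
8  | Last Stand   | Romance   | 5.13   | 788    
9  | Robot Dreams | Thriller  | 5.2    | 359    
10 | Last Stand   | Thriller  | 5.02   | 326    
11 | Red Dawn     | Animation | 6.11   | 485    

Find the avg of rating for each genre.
SELECT genre, AVG(rating) as result
FROM movies
GROUP BY genre

Result:
  Animation: 7.76
  Romance: 6.43
  Thriller: 6.18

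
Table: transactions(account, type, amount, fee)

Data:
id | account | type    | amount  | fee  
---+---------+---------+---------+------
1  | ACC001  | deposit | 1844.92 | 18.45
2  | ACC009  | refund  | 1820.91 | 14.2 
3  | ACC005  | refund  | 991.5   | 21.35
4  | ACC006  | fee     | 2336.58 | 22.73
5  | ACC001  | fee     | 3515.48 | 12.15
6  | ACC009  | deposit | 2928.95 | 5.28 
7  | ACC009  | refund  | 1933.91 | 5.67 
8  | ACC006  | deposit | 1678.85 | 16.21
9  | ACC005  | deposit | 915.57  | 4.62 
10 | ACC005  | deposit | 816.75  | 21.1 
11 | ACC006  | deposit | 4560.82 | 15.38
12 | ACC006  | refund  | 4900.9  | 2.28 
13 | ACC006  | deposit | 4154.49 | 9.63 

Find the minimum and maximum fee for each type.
SELECT type, MIN(fee), MAX(fee)
FROM transactions
GROUP BY type

Result:
  deposit: min=4.62, max=21.10
  fee: min=12.15, max=22.73
  refund: min=2.28, max=21.35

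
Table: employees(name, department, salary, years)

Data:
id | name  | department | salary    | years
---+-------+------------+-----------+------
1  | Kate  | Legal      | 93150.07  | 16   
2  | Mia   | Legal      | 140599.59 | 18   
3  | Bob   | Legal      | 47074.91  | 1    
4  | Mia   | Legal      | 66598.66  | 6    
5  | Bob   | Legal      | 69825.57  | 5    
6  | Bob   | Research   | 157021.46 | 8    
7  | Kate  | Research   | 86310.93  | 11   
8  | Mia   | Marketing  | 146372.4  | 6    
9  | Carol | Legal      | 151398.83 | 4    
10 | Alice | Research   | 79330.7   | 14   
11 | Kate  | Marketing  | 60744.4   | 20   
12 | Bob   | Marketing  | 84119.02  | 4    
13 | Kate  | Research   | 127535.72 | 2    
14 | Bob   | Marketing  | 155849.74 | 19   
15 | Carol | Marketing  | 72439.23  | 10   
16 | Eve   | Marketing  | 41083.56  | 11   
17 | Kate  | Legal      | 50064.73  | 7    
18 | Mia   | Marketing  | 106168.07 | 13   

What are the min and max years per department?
SELECT department, MIN(years), MAX(years)
FROM employees
GROUP BY department

Result:
  Legal: min=1, max=18
  Marketing: min=4, max=20
  Research: min=2, max=14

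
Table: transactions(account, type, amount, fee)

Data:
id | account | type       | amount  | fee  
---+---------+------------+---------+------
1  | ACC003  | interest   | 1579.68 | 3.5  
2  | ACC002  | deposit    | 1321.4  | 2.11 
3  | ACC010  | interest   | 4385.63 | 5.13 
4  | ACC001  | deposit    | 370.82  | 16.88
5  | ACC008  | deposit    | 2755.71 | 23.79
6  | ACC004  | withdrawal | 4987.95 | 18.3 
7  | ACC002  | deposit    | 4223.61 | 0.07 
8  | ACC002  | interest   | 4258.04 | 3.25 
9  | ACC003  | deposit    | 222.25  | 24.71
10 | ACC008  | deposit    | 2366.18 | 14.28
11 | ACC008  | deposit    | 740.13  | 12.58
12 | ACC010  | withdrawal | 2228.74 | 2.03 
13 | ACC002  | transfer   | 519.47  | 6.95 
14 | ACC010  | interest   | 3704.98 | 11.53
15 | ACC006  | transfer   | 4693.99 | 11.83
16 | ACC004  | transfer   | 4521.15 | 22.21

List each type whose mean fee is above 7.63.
SELECT type, AVG(fee)
FROM transactions
GROUP BY type
HAVING AVG(fee) > 7.63

Result:
  deposit: avg=13.49
  transfer: avg=13.66
  withdrawal: avg=10.17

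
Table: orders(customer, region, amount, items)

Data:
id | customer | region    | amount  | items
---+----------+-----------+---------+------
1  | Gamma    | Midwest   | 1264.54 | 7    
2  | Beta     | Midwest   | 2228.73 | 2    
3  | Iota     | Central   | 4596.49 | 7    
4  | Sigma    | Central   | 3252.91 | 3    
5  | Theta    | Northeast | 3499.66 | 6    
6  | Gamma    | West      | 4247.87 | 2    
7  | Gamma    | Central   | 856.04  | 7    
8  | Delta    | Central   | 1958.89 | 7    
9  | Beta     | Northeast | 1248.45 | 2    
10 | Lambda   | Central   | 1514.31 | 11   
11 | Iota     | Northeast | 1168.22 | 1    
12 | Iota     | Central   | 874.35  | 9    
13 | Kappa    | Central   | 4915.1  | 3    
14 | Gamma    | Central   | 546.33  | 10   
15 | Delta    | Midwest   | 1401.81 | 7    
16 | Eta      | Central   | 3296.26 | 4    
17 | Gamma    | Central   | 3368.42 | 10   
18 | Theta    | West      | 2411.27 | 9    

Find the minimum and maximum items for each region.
SELECT region, MIN(items), MAX(items)
FROM orders
GROUP BY region

Result:
  Central: min=3, max=11
  Midwest: min=2, max=7
  Northeast: min=1, max=6
  West: min=2, max=9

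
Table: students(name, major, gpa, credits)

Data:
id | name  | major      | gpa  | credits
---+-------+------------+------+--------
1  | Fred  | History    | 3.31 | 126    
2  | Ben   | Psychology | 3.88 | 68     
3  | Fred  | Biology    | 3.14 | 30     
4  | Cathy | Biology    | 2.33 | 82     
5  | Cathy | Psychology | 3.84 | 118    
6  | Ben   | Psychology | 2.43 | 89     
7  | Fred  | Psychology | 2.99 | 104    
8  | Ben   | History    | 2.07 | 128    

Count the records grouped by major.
SELECT major, COUNT(*) as count
FROM students
GROUP BY major

Result:
  Biology: 2
  History: 2
  Psychology: 4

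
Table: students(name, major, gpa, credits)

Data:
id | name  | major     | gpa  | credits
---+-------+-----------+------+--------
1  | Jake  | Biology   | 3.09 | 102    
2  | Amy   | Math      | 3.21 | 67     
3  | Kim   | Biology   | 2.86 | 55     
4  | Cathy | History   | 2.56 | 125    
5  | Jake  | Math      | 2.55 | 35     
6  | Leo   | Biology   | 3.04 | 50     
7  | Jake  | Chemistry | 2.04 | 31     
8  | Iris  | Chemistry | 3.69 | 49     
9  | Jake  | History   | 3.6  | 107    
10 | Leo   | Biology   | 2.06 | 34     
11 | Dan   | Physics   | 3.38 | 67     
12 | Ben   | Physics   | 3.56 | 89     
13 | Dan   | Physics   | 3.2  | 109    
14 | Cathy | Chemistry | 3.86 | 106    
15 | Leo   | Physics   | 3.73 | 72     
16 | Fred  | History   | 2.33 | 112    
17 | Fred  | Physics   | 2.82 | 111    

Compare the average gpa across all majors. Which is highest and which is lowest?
SELECT major, AVG(gpa)
FROM students
GROUP BY major
ORDER BY AVG(gpa)

All groups:
  Biology: 2.76
  History: 2.83
  Math: 2.88
  Chemistry: 3.20
  Physics: 3.34

Highest: Physics (3.34)
Lowest: Biology (2.76)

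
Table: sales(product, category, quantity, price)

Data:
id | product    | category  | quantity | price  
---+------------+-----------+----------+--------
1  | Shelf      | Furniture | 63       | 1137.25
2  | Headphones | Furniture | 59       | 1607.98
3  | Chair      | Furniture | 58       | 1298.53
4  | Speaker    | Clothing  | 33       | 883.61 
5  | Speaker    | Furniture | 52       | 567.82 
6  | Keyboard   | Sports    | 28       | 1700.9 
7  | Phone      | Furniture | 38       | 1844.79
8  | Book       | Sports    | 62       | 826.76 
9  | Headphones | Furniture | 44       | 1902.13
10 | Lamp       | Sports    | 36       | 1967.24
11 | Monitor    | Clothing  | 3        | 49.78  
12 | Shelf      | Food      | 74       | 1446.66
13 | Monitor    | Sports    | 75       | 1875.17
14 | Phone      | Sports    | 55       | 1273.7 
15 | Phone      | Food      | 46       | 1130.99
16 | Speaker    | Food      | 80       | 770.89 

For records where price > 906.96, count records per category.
SELECT category, COUNT(*)
FROM sales
WHERE price > 906.96
GROUP BY category

Note: WHERE filters rows before grouping.

Result:
  Food: 2
  Furniture: 5
  Sports: 4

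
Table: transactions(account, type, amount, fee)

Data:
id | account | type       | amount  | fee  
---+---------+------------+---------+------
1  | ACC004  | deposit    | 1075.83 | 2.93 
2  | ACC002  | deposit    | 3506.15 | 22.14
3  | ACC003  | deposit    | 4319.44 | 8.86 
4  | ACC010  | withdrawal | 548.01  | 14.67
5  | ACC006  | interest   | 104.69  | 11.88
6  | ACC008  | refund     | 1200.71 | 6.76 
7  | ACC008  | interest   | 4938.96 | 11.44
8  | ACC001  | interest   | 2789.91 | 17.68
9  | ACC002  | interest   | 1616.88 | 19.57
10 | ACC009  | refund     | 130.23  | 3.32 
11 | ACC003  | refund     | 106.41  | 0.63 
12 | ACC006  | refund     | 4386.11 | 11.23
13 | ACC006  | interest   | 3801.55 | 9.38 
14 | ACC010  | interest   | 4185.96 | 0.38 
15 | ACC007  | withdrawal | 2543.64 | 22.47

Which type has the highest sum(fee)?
SELECT type, SUM(fee) as val
FROM transactions
GROUP BY type
ORDER BY val DESC
LIMIT 1

Result: interest with sum(fee) = 70.33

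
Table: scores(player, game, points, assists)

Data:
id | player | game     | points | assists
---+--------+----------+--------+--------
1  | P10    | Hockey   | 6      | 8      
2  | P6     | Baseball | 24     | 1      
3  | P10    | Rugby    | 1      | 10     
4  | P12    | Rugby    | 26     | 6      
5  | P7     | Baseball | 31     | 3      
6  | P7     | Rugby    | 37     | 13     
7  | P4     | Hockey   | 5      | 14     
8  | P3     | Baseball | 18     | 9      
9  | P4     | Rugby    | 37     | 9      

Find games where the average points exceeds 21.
SELECT game, AVG(points)
FROM scores
GROUP BY game
HAVING AVG(points) > 21

Result:
  Baseball: avg=24.33
  Rugby: avg=25.25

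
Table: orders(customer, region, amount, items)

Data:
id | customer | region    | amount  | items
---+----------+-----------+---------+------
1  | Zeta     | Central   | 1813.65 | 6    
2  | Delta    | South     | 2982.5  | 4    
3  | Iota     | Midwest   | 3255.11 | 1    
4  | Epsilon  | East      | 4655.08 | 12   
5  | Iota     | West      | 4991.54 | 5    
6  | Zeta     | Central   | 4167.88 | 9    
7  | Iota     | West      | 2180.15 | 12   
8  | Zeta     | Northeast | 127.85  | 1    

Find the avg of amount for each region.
SELECT region, AVG(amount) as result
FROM orders
GROUP BY region

Result:
  Central: 2990.77
  East: 4655.08
  Midwest: 3255.11
  Northeast: 127.85
  South: 2982.50
  West: 3585.85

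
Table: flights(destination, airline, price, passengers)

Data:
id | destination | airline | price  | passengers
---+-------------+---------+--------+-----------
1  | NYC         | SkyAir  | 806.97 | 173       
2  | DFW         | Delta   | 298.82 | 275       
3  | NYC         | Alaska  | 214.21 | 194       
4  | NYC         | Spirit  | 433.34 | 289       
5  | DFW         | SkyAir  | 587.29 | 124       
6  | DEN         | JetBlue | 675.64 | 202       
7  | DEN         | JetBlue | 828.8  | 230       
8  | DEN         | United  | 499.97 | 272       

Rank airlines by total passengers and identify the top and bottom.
SELECT airline, SUM(passengers)
FROM flights
GROUP BY airline
ORDER BY SUM(passengers)

All groups:
  Alaska: 194
  United: 272
  Delta: 275
  Spirit: 289
  SkyAir: 297
  JetBlue: 432

Highest: JetBlue (432)
Lowest: Alaska (194)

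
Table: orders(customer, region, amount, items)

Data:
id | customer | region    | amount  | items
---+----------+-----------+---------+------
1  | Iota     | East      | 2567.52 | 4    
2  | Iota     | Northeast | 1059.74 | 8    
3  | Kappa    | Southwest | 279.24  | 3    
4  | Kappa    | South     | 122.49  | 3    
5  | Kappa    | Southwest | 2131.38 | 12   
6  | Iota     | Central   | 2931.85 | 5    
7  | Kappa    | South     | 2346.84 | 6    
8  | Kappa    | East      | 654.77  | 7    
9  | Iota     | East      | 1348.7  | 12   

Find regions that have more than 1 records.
SELECT region, COUNT(*) as cnt
FROM orders
GROUP BY region
HAVING COUNT(*) > 1

Result:
  East: 3
  South: 2
  Southwest: 2

Note: HAVING filters groups after aggregation, WHERE filters rows before.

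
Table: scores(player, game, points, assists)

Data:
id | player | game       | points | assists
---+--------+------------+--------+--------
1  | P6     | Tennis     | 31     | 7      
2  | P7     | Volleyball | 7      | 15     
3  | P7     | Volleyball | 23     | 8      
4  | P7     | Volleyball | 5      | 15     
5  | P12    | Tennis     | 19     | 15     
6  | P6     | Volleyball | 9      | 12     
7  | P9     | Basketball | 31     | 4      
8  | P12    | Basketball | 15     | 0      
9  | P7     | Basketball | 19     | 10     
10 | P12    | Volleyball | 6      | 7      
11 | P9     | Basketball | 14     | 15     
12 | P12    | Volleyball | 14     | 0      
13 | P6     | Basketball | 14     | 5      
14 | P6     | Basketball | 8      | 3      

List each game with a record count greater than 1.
SELECT game, COUNT(*) as cnt
FROM scores
GROUP BY game
HAVING COUNT(*) > 1

Result:
  Basketball: 6
  Tennis: 2
  Volleyball: 6

Note: HAVING filters groups after aggregation, WHERE filters rows before.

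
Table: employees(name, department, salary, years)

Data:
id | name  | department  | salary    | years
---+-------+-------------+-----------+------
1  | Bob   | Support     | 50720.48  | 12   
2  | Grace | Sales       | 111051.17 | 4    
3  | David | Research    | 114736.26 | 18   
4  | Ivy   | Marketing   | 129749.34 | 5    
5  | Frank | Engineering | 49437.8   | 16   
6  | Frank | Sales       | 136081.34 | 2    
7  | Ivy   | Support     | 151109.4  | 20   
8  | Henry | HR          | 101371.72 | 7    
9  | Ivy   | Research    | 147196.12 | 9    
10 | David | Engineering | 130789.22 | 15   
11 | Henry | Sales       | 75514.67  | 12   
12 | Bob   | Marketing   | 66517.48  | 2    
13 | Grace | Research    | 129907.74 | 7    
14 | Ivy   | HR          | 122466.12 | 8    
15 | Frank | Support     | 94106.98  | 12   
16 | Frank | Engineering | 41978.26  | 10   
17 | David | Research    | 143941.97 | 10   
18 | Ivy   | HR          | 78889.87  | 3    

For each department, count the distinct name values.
SELECT department, COUNT(DISTINCT name)
FROM employees
GROUP BY department

Result:
  Engineering: 2 distinct
  HR: 2 distinct
  Marketing: 2 distinct
  Research: 3 distinct
  Sales: 3 distinct
  Support: 3 distinct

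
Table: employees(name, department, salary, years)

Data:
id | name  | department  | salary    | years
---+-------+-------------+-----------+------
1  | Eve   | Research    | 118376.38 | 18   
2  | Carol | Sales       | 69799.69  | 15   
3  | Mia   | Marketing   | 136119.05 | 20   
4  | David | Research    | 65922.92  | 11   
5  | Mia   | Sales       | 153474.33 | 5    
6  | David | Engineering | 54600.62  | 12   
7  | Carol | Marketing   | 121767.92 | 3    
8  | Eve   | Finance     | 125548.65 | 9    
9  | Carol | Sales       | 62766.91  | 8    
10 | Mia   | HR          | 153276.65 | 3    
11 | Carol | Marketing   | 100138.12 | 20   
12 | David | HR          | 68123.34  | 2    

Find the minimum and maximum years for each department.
SELECT department, MIN(years), MAX(years)
FROM employees
GROUP BY department

Result:
  Engineering: min=12, max=12
  Finance: min=9, max=9
  HR: min=2, max=3
  Marketing: min=3, max=20
  Research: min=11, max=18
  Sales: min=5, max=15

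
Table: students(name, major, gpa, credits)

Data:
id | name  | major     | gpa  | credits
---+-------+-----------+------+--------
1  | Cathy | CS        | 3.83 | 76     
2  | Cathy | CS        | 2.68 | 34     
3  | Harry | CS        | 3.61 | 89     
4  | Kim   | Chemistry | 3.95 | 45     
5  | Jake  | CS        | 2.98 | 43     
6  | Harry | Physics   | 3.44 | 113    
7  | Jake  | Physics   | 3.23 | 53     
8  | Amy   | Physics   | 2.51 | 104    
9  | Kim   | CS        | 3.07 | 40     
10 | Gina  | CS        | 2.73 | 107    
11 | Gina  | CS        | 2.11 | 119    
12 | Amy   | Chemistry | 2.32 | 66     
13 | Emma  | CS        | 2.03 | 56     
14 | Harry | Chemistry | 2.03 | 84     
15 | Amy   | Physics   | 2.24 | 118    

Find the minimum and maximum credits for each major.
SELECT major, MIN(credits), MAX(credits)
FROM students
GROUP BY major

Result:
  CS: min=34, max=119
  Chemistry: min=45, max=84
  Physics: min=53, max=118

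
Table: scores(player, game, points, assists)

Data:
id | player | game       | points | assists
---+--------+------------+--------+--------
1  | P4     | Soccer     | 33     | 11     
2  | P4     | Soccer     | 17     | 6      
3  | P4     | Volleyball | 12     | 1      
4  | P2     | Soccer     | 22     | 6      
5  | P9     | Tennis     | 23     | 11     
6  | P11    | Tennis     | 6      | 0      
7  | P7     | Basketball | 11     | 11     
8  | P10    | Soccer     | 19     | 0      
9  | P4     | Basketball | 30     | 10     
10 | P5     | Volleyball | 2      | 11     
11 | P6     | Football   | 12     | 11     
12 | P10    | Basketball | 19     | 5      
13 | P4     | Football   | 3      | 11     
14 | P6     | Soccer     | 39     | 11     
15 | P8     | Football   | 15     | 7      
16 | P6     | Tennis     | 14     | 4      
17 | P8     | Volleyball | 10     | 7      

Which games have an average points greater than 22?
SELECT game, AVG(points)
FROM scores
GROUP BY game
HAVING AVG(points) > 22

Result:
  Soccer: avg=26.00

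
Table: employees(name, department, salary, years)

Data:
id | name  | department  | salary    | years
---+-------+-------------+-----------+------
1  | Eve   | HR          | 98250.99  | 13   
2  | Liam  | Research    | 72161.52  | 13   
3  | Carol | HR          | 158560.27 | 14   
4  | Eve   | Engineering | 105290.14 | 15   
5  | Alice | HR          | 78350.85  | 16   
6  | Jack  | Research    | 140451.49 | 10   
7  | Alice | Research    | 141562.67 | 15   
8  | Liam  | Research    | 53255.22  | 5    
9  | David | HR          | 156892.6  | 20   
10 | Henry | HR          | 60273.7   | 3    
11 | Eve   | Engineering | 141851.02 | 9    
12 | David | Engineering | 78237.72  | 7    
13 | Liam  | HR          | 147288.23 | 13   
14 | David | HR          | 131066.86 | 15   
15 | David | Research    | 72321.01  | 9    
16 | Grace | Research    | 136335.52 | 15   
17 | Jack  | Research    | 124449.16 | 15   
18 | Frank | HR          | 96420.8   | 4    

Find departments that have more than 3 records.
SELECT department, COUNT(*) as cnt
FROM employees
GROUP BY department
HAVING COUNT(*) > 3

Result:
  HR: 8
  Research: 7

Note: HAVING filters groups after aggregation, WHERE filters rows before.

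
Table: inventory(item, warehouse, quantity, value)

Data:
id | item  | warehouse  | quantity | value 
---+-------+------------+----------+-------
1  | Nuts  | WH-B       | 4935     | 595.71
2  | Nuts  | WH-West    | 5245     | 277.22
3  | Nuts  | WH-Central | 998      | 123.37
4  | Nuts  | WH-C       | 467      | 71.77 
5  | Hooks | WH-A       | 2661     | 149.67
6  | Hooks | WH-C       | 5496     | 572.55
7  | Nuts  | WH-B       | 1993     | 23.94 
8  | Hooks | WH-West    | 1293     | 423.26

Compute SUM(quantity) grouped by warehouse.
SELECT warehouse, SUM(quantity) as result
FROM inventory
GROUP BY warehouse

Result:
  WH-A: 2661
  WH-B: 6928
  WH-C: 5963
  WH-Central: 998
  WH-West: 6538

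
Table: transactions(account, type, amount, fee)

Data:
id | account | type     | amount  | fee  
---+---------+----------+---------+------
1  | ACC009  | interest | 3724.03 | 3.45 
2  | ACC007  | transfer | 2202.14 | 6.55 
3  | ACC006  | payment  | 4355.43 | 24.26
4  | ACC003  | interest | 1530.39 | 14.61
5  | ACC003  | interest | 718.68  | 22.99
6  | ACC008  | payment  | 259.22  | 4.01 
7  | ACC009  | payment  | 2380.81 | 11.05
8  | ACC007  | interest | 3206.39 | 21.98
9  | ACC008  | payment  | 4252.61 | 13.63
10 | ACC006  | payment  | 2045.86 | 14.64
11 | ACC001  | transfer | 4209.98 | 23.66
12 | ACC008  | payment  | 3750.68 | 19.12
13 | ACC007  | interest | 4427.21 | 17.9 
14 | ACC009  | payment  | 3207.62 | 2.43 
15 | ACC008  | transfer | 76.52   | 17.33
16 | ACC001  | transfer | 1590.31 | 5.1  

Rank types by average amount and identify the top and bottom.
SELECT type, AVG(amount)
FROM transactions
GROUP BY type
ORDER BY AVG(amount)

All groups:
  transfer: 2019.74
  interest: 2721.34
  payment: 2893.18

Highest: payment (2893.18)
Lowest: transfer (2019.74)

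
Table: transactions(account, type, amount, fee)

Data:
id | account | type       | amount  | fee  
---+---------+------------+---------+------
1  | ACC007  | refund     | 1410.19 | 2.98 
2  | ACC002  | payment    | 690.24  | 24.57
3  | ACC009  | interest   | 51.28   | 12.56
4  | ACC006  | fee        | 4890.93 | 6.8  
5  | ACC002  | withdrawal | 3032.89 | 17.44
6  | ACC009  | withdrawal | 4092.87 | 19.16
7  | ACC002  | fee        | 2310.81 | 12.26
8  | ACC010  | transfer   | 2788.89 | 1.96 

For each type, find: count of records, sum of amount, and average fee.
SELECT type,
       COUNT(*) as cnt,
       SUM(amount) as total_amount,
       AVG(fee) as avg_fee
FROM transactions
GROUP BY type

Result:
  fee: 2 records, 7201.74 total amount, 9.53 avg fee
  interest: 1 records, 51.28 total amount, 12.56 avg fee
  payment: 1 records, 690.24 total amount, 24.57 avg fee
  refund: 1 records, 1410.19 total amount, 2.98 avg fee
  transfer: 1 records, 2788.89 total amount, 1.96 avg fee
  withdrawal: 2 records, 7125.76 total amount, 18.30 avg fee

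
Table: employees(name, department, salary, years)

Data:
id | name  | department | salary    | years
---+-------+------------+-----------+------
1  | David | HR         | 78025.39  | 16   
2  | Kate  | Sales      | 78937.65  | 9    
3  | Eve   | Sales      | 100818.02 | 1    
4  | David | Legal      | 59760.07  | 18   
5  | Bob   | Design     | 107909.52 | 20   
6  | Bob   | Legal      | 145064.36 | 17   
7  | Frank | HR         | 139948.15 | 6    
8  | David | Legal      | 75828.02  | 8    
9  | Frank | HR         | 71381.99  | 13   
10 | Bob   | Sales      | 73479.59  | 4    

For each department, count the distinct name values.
SELECT department, COUNT(DISTINCT name)
FROM employees
GROUP BY department

Result:
  Design: 1 distinct
  HR: 2 distinct
  Legal: 2 distinct
  Sales: 3 distinct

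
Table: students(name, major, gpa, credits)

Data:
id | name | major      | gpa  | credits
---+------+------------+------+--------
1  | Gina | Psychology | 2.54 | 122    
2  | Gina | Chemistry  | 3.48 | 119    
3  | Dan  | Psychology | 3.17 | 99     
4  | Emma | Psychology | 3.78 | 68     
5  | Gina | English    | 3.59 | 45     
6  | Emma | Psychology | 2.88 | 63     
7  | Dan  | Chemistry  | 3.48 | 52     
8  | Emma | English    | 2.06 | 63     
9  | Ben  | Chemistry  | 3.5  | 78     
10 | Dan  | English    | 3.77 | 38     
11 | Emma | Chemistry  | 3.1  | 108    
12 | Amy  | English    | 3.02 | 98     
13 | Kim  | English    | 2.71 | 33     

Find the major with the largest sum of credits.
SELECT major, SUM(credits) as val
FROM students
GROUP BY major
ORDER BY val DESC
LIMIT 1

Result: Chemistry with sum(credits) = 357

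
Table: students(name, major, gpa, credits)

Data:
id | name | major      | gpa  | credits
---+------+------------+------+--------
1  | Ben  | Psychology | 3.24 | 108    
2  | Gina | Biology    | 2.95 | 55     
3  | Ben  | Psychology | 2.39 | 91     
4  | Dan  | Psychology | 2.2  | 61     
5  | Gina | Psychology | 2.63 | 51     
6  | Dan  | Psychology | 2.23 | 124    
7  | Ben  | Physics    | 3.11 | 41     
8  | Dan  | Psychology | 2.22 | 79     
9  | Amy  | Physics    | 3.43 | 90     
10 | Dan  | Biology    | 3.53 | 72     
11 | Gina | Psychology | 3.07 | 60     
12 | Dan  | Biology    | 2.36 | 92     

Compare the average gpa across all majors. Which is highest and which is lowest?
SELECT major, AVG(gpa)
FROM students
GROUP BY major
ORDER BY AVG(gpa)

All groups:
  Psychology: 2.57
  Biology: 2.95
  Physics: 3.27

Highest: Physics (3.27)
Lowest: Psychology (2.57)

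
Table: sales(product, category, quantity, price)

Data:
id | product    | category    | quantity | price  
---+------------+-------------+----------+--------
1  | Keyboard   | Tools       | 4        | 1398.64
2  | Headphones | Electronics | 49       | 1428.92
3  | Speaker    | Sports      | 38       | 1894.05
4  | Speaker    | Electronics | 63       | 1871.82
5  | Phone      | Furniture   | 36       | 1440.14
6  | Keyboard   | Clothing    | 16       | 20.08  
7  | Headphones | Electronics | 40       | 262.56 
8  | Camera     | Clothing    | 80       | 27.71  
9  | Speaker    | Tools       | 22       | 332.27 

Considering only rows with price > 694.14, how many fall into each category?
SELECT category, COUNT(*)
FROM sales
WHERE price > 694.14
GROUP BY category

Note: WHERE filters rows before grouping.

Result:
  Electronics: 2
  Furniture: 1
  Sports: 1
  Tools: 1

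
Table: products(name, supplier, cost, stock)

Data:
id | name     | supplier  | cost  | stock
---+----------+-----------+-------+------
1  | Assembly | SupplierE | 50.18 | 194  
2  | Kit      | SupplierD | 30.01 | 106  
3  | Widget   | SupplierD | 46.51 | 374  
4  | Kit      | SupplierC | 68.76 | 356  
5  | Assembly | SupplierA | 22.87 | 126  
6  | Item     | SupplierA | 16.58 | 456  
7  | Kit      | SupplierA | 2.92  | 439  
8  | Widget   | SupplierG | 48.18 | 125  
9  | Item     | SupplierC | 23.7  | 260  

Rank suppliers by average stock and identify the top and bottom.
SELECT supplier, AVG(stock)
FROM products
GROUP BY supplier
ORDER BY AVG(stock)

All groups:
  SupplierG: 125.00
  SupplierE: 194.00
  SupplierD: 240.00
  SupplierC: 308.00
  SupplierA: 340.33

Highest: SupplierA (340.33)
Lowest: SupplierG (125.00)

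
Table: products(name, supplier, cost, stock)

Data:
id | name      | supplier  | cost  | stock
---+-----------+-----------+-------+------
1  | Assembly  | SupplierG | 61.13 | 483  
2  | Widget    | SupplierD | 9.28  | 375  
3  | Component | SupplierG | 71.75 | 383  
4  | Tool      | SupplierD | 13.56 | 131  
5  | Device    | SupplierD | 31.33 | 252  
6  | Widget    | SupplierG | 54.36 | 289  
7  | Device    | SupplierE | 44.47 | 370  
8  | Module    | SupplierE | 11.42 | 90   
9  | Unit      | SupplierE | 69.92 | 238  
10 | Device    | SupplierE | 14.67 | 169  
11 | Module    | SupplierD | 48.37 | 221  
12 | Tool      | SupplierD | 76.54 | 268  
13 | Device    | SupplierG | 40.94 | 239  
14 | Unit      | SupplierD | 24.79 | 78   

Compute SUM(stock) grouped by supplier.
SELECT supplier, SUM(stock) as result
FROM products
GROUP BY supplier

Result:
  SupplierD: 1325
  SupplierE: 867
  SupplierG: 1394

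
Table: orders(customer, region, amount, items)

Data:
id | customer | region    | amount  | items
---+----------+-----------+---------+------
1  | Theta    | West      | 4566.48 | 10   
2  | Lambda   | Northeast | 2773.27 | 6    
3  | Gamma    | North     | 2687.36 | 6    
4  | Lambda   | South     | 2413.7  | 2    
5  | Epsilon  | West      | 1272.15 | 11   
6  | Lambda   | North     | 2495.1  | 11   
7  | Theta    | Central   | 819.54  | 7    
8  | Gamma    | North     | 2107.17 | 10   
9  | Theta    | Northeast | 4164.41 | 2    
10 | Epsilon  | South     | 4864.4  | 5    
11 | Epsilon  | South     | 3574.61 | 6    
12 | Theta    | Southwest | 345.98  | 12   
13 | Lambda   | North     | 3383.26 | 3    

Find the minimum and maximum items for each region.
SELECT region, MIN(items), MAX(items)
FROM orders
GROUP BY region

Result:
  Central: min=7, max=7
  North: min=3, max=11
  Northeast: min=2, max=6
  South: min=2, max=6
  Southwest: min=12, max=12
  West: min=10, max=11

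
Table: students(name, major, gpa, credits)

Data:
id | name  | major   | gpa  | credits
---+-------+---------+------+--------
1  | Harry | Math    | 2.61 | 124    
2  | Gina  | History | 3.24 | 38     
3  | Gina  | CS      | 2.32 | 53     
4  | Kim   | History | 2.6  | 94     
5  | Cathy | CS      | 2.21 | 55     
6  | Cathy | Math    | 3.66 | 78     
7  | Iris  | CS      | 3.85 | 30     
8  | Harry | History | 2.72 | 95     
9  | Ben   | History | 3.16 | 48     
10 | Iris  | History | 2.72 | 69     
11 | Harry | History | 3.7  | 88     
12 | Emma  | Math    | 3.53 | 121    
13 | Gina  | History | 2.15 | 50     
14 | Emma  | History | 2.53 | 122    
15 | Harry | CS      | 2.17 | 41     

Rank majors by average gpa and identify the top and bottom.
SELECT major, AVG(gpa)
FROM students
GROUP BY major
ORDER BY AVG(gpa)

All groups:
  CS: 2.64
  History: 2.85
  Math: 3.27

Highest: Math (3.27)
Lowest: CS (2.64)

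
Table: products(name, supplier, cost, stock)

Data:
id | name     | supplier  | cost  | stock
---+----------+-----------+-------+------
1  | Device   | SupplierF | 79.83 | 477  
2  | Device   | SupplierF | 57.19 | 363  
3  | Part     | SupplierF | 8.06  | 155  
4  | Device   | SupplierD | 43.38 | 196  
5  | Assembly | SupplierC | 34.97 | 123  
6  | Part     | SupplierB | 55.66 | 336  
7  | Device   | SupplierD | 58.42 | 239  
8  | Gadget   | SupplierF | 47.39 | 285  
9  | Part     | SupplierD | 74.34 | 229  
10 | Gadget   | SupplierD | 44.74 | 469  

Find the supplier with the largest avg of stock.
SELECT supplier, AVG(stock) as val
FROM products
GROUP BY supplier
ORDER BY val DESC
LIMIT 1

Result: SupplierB with avg(stock) = 336.00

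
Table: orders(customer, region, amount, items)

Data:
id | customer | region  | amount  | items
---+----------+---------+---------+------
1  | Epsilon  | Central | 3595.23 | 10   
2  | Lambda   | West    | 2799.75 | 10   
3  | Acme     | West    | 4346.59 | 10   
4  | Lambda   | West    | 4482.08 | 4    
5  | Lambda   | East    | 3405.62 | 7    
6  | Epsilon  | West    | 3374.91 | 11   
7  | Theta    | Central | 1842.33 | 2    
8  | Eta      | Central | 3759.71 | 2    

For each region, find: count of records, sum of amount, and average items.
SELECT region,
       COUNT(*) as cnt,
       SUM(amount) as total_amount,
       AVG(items) as avg_items
FROM orders
GROUP BY region

Result:
  Central: 3 records, 9197.27 total amount, 4.67 avg items
  East: 1 records, 3405.62 total amount, 7.00 avg items
  West: 4 records, 15003.33 total amount, 8.75 avg items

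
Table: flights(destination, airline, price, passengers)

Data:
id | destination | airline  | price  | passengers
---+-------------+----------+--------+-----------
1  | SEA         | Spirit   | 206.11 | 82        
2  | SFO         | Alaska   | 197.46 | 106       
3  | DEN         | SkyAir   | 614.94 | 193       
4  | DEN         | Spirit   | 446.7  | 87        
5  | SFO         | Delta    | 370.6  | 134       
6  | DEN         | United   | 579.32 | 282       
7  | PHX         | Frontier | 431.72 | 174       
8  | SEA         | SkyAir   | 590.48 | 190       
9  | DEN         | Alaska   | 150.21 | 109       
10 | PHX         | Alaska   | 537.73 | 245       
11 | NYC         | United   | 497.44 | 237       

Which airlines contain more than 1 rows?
SELECT airline, COUNT(*) as cnt
FROM flights
GROUP BY airline
HAVING COUNT(*) > 1

Result:
  Alaska: 3
  SkyAir: 2
  Spirit: 2
  United: 2

Note: HAVING filters groups after aggregation, WHERE filters rows before.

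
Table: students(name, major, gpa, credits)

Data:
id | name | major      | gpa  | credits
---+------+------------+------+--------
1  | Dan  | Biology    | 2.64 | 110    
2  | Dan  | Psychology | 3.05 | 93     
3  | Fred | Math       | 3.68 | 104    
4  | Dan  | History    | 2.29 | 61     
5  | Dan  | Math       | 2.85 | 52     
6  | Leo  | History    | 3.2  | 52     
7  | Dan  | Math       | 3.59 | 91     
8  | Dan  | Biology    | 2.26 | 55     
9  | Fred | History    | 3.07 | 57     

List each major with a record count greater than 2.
SELECT major, COUNT(*) as cnt
FROM students
GROUP BY major
HAVING COUNT(*) > 2

Result:
  History: 3
  Math: 3

Note: HAVING filters groups after aggregation, WHERE filters rows before.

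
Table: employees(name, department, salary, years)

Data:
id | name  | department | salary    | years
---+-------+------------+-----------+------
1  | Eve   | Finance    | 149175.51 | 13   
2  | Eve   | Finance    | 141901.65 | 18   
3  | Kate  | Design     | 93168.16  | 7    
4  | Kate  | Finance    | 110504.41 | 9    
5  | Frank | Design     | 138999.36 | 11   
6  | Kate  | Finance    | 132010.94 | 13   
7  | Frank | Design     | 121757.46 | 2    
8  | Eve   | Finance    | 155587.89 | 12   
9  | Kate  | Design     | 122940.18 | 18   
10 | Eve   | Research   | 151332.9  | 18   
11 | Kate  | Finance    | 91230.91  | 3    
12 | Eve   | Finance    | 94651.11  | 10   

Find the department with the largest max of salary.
SELECT department, MAX(salary) as val
FROM employees
GROUP BY department
ORDER BY val DESC
LIMIT 1

Result: Finance with max(salary) = 155587.89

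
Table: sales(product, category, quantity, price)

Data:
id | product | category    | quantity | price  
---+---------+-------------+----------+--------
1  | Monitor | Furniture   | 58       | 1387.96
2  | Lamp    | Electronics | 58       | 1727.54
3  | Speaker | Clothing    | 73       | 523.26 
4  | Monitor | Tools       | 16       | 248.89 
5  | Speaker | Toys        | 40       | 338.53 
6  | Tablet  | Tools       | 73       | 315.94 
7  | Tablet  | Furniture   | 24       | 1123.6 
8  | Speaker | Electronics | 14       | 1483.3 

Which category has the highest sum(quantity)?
SELECT category, SUM(quantity) as val
FROM sales
GROUP BY category
ORDER BY val DESC
LIMIT 1

Result: Tools with sum(quantity) = 89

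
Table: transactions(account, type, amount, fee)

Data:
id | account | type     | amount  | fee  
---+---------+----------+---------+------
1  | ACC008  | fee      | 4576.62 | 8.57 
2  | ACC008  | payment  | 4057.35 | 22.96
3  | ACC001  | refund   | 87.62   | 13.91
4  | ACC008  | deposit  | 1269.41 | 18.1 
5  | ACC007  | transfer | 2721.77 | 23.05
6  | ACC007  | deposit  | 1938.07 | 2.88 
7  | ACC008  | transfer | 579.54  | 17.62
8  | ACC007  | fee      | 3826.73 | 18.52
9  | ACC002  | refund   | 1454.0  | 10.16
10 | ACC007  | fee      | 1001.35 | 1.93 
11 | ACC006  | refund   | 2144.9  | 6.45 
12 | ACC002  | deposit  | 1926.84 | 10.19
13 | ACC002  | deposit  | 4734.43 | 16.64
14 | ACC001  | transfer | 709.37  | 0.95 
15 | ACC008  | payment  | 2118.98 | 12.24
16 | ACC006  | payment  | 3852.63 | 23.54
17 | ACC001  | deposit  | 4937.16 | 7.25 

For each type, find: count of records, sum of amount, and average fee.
SELECT type,
       COUNT(*) as cnt,
       SUM(amount) as total_amount,
       AVG(fee) as avg_fee
FROM transactions
GROUP BY type

Result:
  deposit: 5 records, 14805.91 total amount, 11.01 avg fee
  fee: 3 records, 9404.70 total amount, 9.67 avg fee
  payment: 3 records, 10028.96 total amount, 19.58 avg fee
  refund: 3 records, 3686.52 total amount, 10.17 avg fee
  transfer: 3 records, 4010.68 total amount, 13.87 avg fee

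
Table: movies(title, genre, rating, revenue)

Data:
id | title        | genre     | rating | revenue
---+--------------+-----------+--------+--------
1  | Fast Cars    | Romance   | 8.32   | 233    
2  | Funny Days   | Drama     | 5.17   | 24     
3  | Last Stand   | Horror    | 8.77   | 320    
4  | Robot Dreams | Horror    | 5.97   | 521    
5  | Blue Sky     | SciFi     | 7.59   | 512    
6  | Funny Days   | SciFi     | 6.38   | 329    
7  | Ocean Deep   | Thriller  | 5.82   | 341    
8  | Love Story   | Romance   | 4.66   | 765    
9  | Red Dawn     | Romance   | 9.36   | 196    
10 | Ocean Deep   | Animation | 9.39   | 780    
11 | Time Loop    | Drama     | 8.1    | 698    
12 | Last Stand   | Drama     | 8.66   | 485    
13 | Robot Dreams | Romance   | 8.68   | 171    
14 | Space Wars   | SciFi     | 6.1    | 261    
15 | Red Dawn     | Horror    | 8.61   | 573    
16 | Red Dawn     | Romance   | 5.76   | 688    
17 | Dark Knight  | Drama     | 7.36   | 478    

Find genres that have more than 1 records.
SELECT genre, COUNT(*) as cnt
FROM movies
GROUP BY genre
HAVING COUNT(*) > 1

Result:
  Drama: 4
  Horror: 3
  Romance: 5
  SciFi: 3

Note: HAVING filters groups after aggregation, WHERE filters rows before.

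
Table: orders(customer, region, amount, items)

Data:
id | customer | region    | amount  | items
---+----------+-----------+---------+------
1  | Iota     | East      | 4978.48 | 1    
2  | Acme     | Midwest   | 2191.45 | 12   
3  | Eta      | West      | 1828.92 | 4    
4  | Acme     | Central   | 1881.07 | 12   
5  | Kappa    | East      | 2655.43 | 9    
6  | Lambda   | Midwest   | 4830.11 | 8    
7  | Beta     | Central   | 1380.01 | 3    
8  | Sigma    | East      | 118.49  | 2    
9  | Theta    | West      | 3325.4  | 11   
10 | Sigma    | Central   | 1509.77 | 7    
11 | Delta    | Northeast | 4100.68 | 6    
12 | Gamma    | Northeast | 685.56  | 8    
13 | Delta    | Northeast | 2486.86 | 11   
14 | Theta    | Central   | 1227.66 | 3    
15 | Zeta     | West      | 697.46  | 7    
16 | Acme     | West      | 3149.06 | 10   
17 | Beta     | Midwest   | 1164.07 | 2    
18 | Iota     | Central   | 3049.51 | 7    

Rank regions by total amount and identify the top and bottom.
SELECT region, SUM(amount)
FROM orders
GROUP BY region
ORDER BY SUM(amount)

All groups:
  Northeast: 7273.10
  East: 7752.40
  Midwest: 8185.63
  West: 9000.84
  Central: 9048.02

Highest: Central (9048.02)
Lowest: Northeast (7273.10)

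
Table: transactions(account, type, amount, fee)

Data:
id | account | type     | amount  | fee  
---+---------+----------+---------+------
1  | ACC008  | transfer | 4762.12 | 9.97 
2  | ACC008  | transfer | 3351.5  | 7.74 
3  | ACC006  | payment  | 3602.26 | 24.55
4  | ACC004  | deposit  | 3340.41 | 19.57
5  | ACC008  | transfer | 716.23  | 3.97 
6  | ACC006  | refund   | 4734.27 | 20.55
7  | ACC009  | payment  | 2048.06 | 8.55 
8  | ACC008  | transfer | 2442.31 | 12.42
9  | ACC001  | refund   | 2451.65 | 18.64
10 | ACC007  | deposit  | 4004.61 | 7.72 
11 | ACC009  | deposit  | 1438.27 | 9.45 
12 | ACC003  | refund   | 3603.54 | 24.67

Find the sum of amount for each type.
SELECT type, SUM(amount) as result
FROM transactions
GROUP BY type

Result:
  deposit: 8783.29
  payment: 5650.32
  refund: 10789.46
  transfer: 11272.16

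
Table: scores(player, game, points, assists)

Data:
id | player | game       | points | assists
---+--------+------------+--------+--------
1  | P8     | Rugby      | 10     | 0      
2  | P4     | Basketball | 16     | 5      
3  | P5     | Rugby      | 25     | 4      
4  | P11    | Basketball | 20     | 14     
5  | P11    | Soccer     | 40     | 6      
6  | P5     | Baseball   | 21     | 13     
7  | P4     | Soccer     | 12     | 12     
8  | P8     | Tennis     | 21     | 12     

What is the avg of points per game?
SELECT game, AVG(points) as result
FROM scores
GROUP BY game

Result:
  Baseball: 21.00
  Basketball: 18.00
  Rugby: 17.50
  Soccer: 26.00
  Tennis: 21.00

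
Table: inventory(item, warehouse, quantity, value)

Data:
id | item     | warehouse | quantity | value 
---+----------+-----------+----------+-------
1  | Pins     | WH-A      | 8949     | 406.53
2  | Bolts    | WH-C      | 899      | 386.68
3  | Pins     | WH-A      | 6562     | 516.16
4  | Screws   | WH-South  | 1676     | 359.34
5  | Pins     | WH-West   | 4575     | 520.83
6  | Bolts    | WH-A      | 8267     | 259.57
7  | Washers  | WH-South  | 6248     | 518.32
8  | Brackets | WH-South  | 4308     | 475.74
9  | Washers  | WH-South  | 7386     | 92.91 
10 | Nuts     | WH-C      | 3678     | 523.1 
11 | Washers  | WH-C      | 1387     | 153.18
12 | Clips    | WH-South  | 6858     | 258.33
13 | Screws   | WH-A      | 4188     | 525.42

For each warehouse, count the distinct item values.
SELECT warehouse, COUNT(DISTINCT item)
FROM inventory
GROUP BY warehouse

Result:
  WH-A: 3 distinct
  WH-C: 3 distinct
  WH-South: 4 distinct
  WH-West: 1 distinct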